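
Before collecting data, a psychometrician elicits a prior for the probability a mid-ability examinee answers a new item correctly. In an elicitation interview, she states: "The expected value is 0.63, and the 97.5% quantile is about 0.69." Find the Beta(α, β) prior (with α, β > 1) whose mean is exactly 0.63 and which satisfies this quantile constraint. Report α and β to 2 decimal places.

With mean 0.63 fixed, write α = 0.63s, β = 0.37s where s = α+β.
Need P(θ < 0.69) = 0.975 under Beta(0.63s, 0.37s). Normal approximation: (q−m)/√(m(1−m)/s) ≈ z_{0.975} = 1.96, so s ≈ 0.63·0.37·(1.96)²/(0.69−0.63)² = 248.7.
At s = 248.7: P(θ<0.69) ≈ 0.977. Adjusting to match 0.975 gives s ≈ 238.92.
So α = 0.63·238.92 ≈ 150.52, β = 0.37·238.92 ≈ 88.40.

α ≈ 150.52, β ≈ 88.40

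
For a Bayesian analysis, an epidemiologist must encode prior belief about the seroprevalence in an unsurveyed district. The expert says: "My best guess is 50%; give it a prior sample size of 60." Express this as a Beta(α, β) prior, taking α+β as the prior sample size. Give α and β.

Under the effective-sample-size interpretation, Beta(α, β) has prior mean α/(α+β) and prior sample size α+β.
So α+β = 60 and α/(α+β) = 0.5, giving α = 0.5·60 = 30 and β = 60 − 30 = 30.

α = 30, β = 30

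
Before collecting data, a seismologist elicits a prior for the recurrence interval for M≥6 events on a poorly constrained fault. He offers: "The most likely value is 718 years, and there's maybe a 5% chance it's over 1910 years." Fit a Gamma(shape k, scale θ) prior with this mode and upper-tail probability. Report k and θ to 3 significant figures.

k ≈ 3.82, θ ≈ 255

Gamma(k,θ) with k>1 has mode (k−1)θ, so θ = 718/(k−1).
Need P(X < 1910) = 0.95 with θ tied to k this way. Start at k = 2, θ = 718: P(X<1910) ≈ 0.744.
Too low — raise k to concentrate. Iterating converges to k ≈ 3.82.
Then θ = 718/(3.82−1) ≈ 255.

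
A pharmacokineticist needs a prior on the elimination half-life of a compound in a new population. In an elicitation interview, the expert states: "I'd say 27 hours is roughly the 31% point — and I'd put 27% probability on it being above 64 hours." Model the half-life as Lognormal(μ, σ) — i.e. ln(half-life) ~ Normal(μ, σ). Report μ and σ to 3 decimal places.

μ ≈ 3.682, σ ≈ 0.778

If T ~ Lognormal(μ,σ) then ln T ~ Normal(μ,σ), so the p-quantile of ln T is μ + z_p·σ.
ln(27) = 3.296 and ln(64) = 4.159; z_{0.31} = -0.4959, z_{0.73} = 0.6128.
σ = (4.159 − 3.296)/(0.6128 − (-0.4959)) = 0.778.
μ = 3.296 − (-0.4959)·0.778 = 3.682.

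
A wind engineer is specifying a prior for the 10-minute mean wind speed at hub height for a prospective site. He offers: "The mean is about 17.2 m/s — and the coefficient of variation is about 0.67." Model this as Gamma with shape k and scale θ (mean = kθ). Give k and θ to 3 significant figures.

For Gamma(k, scale θ): mean = kθ, variance = kθ², so CV = 1/√k.
CV = 0.67, hence k = 1/CV² = 2.23.
Then θ = mean/k = 17.2/2.23 = 7.72.

k ≈ 2.23, θ ≈ 7.72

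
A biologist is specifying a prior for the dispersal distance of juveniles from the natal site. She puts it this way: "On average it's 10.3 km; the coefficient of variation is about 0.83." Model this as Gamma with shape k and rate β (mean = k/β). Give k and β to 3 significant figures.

k ≈ 1.45, β ≈ 0.141

For Gamma(k, rate β): mean = k/β, variance = k/β², so CV = 1/√k.
CV = 0.83, hence k = 1/CV² = 1.45.
Then β = k/mean = 1.45/10.3 = 0.141.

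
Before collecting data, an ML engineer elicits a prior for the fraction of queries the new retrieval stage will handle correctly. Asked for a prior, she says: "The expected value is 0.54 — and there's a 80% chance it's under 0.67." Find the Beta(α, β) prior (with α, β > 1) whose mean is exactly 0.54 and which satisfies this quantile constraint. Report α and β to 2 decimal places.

With mean 0.54 fixed, write α = 0.54s, β = 0.46s where s = α+β.
Need P(θ < 0.67) = 0.8 under Beta(0.54s, 0.46s). Normal approximation: (q−m)/√(m(1−m)/s) ≈ z_{0.8} = 0.842, so s ≈ 0.54·0.46·(0.842)²/(0.67−0.54)² = 10.4.
At s = 10.4: P(θ<0.67) ≈ 0.797. Adjusting to match 0.8 gives s ≈ 10.63.
So α = 0.54·10.63 ≈ 5.74, β = 0.46·10.63 ≈ 4.89.

α ≈ 5.74, β ≈ 4.89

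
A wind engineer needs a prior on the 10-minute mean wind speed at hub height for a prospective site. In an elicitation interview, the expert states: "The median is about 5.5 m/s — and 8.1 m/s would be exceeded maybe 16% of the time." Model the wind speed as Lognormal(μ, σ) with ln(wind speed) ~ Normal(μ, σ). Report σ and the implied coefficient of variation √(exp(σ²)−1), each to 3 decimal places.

σ ≈ 0.389, CV ≈ 0.404

If T ~ Lognormal(μ,σ) then ln T ~ Normal(μ,σ), so the p-quantile of ln T is μ + z_p·σ.
ln(5.5) = 1.705 and ln(8.1) = 2.092; z_{0.5} = 0, z_{0.84} = 0.9945.
σ = (2.092 − 1.705)/(0.9945 − (0)) = 0.389.
μ = 1.705 − (0)·0.389 = 1.705.
CV = √(exp(σ²)−1) = √(exp(0.1515)−1) = 0.404.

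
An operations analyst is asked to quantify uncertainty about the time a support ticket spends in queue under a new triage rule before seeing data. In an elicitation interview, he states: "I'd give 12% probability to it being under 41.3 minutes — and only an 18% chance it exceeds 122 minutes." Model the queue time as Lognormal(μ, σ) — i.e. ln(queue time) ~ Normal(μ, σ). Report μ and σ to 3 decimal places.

If T ~ Lognormal(μ,σ) then ln T ~ Normal(μ,σ), so the p-quantile of ln T is μ + z_p·σ.
ln(41.3) = 3.721 and ln(122) = 4.804; z_{0.12} = -1.175, z_{0.82} = 0.9154.
σ = (4.804 − 3.721)/(0.9154 − (-1.175)) = 0.518.
μ = 3.721 − (-1.175)·0.518 = 4.330.

μ ≈ 4.330, σ ≈ 0.518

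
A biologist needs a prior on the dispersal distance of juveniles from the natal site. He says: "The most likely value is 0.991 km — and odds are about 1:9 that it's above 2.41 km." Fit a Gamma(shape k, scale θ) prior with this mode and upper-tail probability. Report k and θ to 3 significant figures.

k ≈ 3.43, θ ≈ 0.407

Gamma(k,θ) with k>1 has mode (k−1)θ, so θ = 0.991/(k−1).
Need P(X < 2.41) = 0.9 with θ tied to k this way. Start at k = 2, θ = 0.991: P(X<2.41) ≈ 0.698.
Too low — raise k to concentrate. Iterating converges to k ≈ 3.43.
Then θ = 0.991/(3.43−1) ≈ 0.407.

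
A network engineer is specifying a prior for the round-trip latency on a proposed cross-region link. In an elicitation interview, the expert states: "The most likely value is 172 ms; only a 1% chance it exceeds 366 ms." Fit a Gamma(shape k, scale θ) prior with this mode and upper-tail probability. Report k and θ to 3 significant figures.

k ≈ 9.51, θ ≈ 20.2

Gamma(k,θ) with k>1 has mode (k−1)θ, so θ = 172/(k−1).
Need P(X < 366) = 0.99 with θ tied to k this way. Start at k = 2, θ = 172: P(X<366) ≈ 0.628.
Too low — raise k to concentrate. Iterating converges to k ≈ 9.51.
Then θ = 172/(9.51−1) ≈ 20.2.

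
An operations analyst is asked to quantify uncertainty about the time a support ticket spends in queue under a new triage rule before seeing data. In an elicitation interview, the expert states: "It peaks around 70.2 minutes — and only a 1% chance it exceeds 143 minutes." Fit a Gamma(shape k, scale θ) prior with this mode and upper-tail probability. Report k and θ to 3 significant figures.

k ≈ 10.7, θ ≈ 7.26

Gamma(k,θ) with k>1 has mode (k−1)θ, so θ = 70.2/(k−1).
Need P(X < 143) = 0.99 with θ tied to k this way. Start at k = 2, θ = 70.2: P(X<143) ≈ 0.604.
Too low — raise k to concentrate. Iterating converges to k ≈ 10.7.
Then θ = 70.2/(10.7−1) ≈ 7.26.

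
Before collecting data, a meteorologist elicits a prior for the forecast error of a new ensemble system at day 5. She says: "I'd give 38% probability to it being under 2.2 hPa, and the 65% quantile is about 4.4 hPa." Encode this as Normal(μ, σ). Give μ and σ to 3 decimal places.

The p-quantile of Normal(μ,σ) is μ + z_p·σ, with z_{0.38} = -0.3055 and z_{0.65} = 0.3853.
Eliminate σ: μ = (z₂·x₁ − z₁·x₂)/(z₂ − z₁) = (0.3853·2.2 − (-0.3055)·4.4)/0.6908 = 3.173.
Then σ = (x₂ − x₁)/(z₂ − z₁) = (4.4 − 2.2)/0.6908 = 3.185.

μ = 3.173, σ = 3.185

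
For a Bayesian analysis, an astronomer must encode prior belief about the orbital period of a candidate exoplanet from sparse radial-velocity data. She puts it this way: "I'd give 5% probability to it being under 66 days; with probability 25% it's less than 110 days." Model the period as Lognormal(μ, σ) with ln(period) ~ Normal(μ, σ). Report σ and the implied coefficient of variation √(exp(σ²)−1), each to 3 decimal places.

If T ~ Lognormal(μ,σ) then ln T ~ Normal(μ,σ), so the p-quantile of ln T is μ + z_p·σ.
ln(66) = 4.19 and ln(110) = 4.7; z_{0.05} = -1.645, z_{0.25} = -0.6745.
σ = (4.7 − 4.19)/(-0.6745 − (-1.645)) = 0.526.
μ = 4.19 − (-1.645)·0.526 = 5.056.
CV = √(exp(σ²)−1) = √(exp(0.2771)−1) = 0.565.

σ ≈ 0.526, CV ≈ 0.565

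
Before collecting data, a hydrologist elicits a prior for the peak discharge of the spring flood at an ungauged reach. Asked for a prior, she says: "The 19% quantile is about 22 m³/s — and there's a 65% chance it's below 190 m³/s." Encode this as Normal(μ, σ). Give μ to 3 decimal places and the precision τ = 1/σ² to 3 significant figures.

The p-quantile of Normal(μ,σ) is μ + z_p·σ, with z_{0.19} = -0.8779 and z_{0.65} = 0.3853.
Eliminate σ: μ = (z₂·x₁ − z₁·x₂)/(z₂ − z₁) = (0.3853·22 − (-0.8779)·190)/1.263 = 138.755.
Then σ = (x₂ − x₁)/(z₂ − z₁) = (190 − 22)/1.263 = 132.994.
Precision τ = 1/σ² = 1/133² = 5.65e-05.

μ = 138.755, τ = 5.65e-05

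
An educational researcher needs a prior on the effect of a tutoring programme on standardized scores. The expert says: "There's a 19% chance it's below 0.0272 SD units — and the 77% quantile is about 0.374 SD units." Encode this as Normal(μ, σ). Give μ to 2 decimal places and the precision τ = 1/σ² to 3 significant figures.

μ = 0.22, τ = 21.7

For Normal(μ,σ), the p-quantile is μ + z_p·σ. Here z_{0.19} = -0.8779, z_{0.77} = 0.7388.
So 0.0272 = μ − 0.8779σ and 0.374 = μ + 0.7388σ.
Subtracting: σ = (0.374 − 0.0272)/(0.7388 − (-0.8779)) = 0.21.
Then μ = 0.0272 − (-0.8779)·0.21 = 0.22.
Precision τ = 1/σ² = 1/0.2145² = 21.7.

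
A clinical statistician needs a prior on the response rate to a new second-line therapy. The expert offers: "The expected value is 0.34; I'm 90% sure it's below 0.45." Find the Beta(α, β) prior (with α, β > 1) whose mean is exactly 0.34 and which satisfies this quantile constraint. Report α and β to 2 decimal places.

With mean 0.34 fixed, write α = 0.34s, β = 0.66s where s = α+β.
Need P(θ < 0.45) = 0.9 under Beta(0.34s, 0.66s). Normal approximation: (q−m)/√(m(1−m)/s) ≈ z_{0.9} = 1.28, so s ≈ 0.34·0.66·(1.28)²/(0.45−0.34)² = 30.5.
At s = 30.5: P(θ<0.45) ≈ 0.897. Adjusting to match 0.9 gives s ≈ 31.29.
So α = 0.34·31.29 ≈ 10.64, β = 0.66·31.29 ≈ 20.65.

α ≈ 10.64, β ≈ 20.65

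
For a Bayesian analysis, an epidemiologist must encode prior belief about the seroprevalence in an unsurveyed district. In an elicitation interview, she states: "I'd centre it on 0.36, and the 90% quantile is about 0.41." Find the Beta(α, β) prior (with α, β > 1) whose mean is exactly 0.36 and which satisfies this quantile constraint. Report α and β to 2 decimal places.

α ≈ 55.21, β ≈ 98.15

With mean 0.36 fixed, write α = 0.36s, β = 0.64s where s = α+β.
Need P(θ < 0.41) = 0.9 under Beta(0.36s, 0.64s). Normal approximation: (q−m)/√(m(1−m)/s) ≈ z_{0.9} = 1.28, so s ≈ 0.36·0.64·(1.28)²/(0.41−0.36)² = 151.4.
At s = 151.4: P(θ<0.41) ≈ 0.899. Adjusting to match 0.9 gives s ≈ 153.35.
So α = 0.36·153.35 ≈ 55.21, β = 0.64·153.35 ≈ 98.15.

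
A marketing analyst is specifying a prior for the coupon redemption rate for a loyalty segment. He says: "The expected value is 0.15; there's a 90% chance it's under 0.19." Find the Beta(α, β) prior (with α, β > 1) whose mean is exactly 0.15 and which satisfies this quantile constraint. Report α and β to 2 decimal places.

α ≈ 20.54, β ≈ 116.40

With mean 0.15 fixed, write α = 0.15s, β = 0.85s where s = α+β.
Need P(θ < 0.19) = 0.9 under Beta(0.15s, 0.85s). Normal approximation: (q−m)/√(m(1−m)/s) ≈ z_{0.9} = 1.28, so s ≈ 0.15·0.85·(1.28)²/(0.19−0.15)² = 130.9.
At s = 130.9: P(θ<0.19) ≈ 0.895. Adjusting to match 0.9 gives s ≈ 136.94.
So α = 0.15·136.94 ≈ 20.54, β = 0.85·136.94 ≈ 116.40.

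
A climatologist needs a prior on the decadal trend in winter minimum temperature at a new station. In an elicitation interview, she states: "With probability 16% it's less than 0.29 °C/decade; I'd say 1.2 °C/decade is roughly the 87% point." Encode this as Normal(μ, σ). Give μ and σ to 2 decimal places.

μ = 0.72, σ = 0.43

The p-quantile of Normal(μ,σ) is μ + z_p·σ, with z_{0.16} = -0.9945 and z_{0.87} = 1.126.
Eliminate σ: μ = (z₂·x₁ − z₁·x₂)/(z₂ − z₁) = (1.126·0.29 − (-0.9945)·1.2)/2.121 = 0.72.
Then σ = (x₂ − x₁)/(z₂ − z₁) = (1.2 − 0.29)/2.121 = 0.43.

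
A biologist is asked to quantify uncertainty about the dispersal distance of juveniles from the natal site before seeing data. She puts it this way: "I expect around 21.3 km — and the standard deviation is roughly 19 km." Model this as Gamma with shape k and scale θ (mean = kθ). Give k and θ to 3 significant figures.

k ≈ 1.26, θ ≈ 16.9

For Gamma(k, scale θ): mean = kθ, variance = kθ², so CV = 1/√k.
CV = SD/mean = 19/21.3 = 0.892, hence k = 1/CV² = 1.26.
Then θ = mean/k = 21.3/1.26 = 16.9.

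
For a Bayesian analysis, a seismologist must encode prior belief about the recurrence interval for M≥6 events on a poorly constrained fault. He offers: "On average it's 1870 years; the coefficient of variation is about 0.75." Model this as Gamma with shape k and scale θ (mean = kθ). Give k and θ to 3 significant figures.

k ≈ 1.78, θ ≈ 1050

For Gamma(k, scale θ): mean = kθ, variance = kθ², so CV = 1/√k.
CV = 0.75, hence k = 1/CV² = 1.78.
Then θ = mean/k = 1870/1.78 = 1050.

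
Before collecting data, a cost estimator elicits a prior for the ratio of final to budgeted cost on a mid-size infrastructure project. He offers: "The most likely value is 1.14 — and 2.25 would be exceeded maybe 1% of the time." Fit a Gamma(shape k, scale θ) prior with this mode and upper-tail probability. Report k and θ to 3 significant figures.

Gamma(k,θ) with k>1 has mode (k−1)θ, so θ = 1.14/(k−1).
Need P(X < 2.25) = 0.99 with θ tied to k this way. Start at k = 2, θ = 1.14: P(X<2.25) ≈ 0.587.
Too low — raise k to concentrate. Iterating converges to k ≈ 11.7.
Then θ = 1.14/(11.7−1) ≈ 0.107.

k ≈ 11.7, θ ≈ 0.107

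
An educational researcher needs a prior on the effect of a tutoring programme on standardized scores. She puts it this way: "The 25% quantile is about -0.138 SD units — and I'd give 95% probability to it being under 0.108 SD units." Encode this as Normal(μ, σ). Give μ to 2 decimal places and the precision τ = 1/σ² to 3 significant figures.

μ = -0.07, τ = 88.9

The p-quantile of Normal(μ,σ) is μ + z_p·σ, with z_{0.25} = -0.6745 and z_{0.95} = 1.645.
Eliminate σ: μ = (z₂·x₁ − z₁·x₂)/(z₂ − z₁) = (1.645·-0.138 − (-0.6745)·0.108)/2.319 = -0.07.
Then σ = (x₂ − x₁)/(z₂ − z₁) = (0.108 − -0.138)/2.319 = 0.11.
Precision τ = 1/σ² = 1/0.1061² = 88.9.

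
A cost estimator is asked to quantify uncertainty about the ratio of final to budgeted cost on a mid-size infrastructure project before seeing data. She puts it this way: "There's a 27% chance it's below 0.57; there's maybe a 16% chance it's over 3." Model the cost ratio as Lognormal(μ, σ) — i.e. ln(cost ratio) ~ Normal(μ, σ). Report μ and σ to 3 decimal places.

μ ≈ 0.071, σ ≈ 1.033

If T ~ Lognormal(μ,σ) then ln T ~ Normal(μ,σ), so the p-quantile of ln T is μ + z_p·σ.
ln(0.57) = -0.5621 and ln(3) = 1.099; z_{0.27} = -0.6128, z_{0.84} = 0.9945.
σ = (1.099 − -0.5621)/(0.9945 − (-0.6128)) = 1.033.
μ = -0.5621 − (-0.6128)·1.033 = 0.071.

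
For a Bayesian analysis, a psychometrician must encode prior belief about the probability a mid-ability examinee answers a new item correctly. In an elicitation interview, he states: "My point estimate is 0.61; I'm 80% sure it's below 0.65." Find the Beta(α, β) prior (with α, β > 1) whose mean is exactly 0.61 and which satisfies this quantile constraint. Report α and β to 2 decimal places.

With mean 0.61 fixed, write α = 0.61s, β = 0.39s where s = α+β.
Need P(θ < 0.65) = 0.8 under Beta(0.61s, 0.39s). Normal approximation: (q−m)/√(m(1−m)/s) ≈ z_{0.8} = 0.842, so s ≈ 0.61·0.39·(0.842)²/(0.65−0.61)² = 105.3.
At s = 105.3: P(θ<0.65) ≈ 0.799. Adjusting to match 0.8 gives s ≈ 106.44.
So α = 0.61·106.44 ≈ 64.93, β = 0.39·106.44 ≈ 41.51.

α ≈ 64.93, β ≈ 41.51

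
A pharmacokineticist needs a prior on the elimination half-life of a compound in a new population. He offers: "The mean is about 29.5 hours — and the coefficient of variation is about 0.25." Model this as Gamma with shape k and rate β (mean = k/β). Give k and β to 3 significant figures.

For Gamma(k, rate β): mean = k/β, variance = k/β², so CV = 1/√k.
CV = 0.25, hence k = 1/CV² = 16.
Then β = k/mean = 16/29.5 = 0.542.

k ≈ 16, β ≈ 0.542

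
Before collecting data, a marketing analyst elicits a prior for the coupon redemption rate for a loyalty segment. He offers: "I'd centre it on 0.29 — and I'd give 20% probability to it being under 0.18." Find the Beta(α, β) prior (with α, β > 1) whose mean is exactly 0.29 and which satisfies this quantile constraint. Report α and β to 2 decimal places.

α ≈ 3.63, β ≈ 8.88

With mean 0.29 fixed, write α = 0.29s, β = 0.71s where s = α+β.
Need P(θ < 0.18) = 0.2 under Beta(0.29s, 0.71s). Normal approximation: (q−m)/√(m(1−m)/s) ≈ z_{0.2} = -0.842, so s ≈ 0.29·0.71·(-0.842)²/(0.18−0.29)² = 12.1.
At s = 12.1: P(θ<0.18) ≈ 0.206. Adjusting to match 0.2 gives s ≈ 12.51.
So α = 0.29·12.51 ≈ 3.63, β = 0.71·12.51 ≈ 8.88.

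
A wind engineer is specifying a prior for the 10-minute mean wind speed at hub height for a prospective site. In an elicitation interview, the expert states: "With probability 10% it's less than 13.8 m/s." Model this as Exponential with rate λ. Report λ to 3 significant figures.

P(T < 13.8) = 1 − e^(−λ·13.8) = 0.1, so λ = −ln(1−0.1)/13.8 = −ln(0.9)/13.8 = 0.00763.

λ ≈ 0.00763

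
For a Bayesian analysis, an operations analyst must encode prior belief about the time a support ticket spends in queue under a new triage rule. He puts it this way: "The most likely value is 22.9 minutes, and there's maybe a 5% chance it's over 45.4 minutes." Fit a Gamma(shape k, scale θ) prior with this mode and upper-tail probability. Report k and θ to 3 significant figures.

k ≈ 6.92, θ ≈ 3.87

Gamma(k,θ) with k>1 has mode (k−1)θ, so θ = 22.9/(k−1).
Need P(X < 45.4) = 0.95 with θ tied to k this way. Start at k = 2, θ = 22.9: P(X<45.4) ≈ 0.589.
Too low — raise k to concentrate. Iterating converges to k ≈ 6.92.
Then θ = 22.9/(6.92−1) ≈ 3.87.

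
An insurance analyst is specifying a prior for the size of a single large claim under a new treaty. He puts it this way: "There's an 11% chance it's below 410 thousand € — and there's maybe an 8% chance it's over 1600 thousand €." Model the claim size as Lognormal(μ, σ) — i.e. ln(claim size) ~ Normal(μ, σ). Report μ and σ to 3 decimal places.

μ ≈ 6.651, σ ≈ 0.517

If T ~ Lognormal(μ,σ) then ln T ~ Normal(μ,σ), so the p-quantile of ln T is μ + z_p·σ.
ln(410) = 6.016 and ln(1600) = 7.378; z_{0.11} = -1.227, z_{0.92} = 1.405.
σ = (7.378 − 6.016)/(1.405 − (-1.227)) = 0.517.
μ = 6.016 − (-1.227)·0.517 = 6.651.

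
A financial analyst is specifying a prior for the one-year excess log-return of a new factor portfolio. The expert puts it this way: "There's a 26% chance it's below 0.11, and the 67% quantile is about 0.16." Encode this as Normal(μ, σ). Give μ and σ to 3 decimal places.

For Normal(μ,σ), the p-quantile is μ + z_p·σ. Here z_{0.26} = -0.6433, z_{0.67} = 0.4399.
So 0.11 = μ − 0.6433σ and 0.16 = μ + 0.4399σ.
Subtracting: σ = (0.16 − 0.11)/(0.4399 − (-0.6433)) = 0.046.
Then μ = 0.11 − (-0.6433)·0.046 = 0.140.

μ = 0.140, σ = 0.046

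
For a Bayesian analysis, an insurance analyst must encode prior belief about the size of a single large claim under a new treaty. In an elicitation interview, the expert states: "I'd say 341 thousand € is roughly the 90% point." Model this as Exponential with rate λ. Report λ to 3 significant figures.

λ ≈ 0.00675

P(T < 341.0) = 1 − e^(−λ·341.0) = 0.9, so λ = −ln(1−0.9)/341.0 = −ln(0.1)/341.0 = 0.00675.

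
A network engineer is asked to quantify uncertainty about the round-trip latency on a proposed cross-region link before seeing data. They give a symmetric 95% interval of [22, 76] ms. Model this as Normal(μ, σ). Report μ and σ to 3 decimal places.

A symmetric 95% interval runs μ ± z·σ with z = 1.96.
Half-width = 27, so σ = 27/1.96 = 13.776.
μ is the interval midpoint, 49.000.

μ = 49.000, σ = 13.776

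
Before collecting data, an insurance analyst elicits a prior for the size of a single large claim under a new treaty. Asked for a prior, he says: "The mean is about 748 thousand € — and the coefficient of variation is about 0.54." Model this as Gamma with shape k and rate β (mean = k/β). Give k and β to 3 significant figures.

For Gamma(k, rate β): mean = k/β, variance = k/β², so CV = 1/√k.
CV = 0.54, hence k = 1/CV² = 3.43.
Then β = k/mean = 3.43/748 = 0.00458.

k ≈ 3.43, β ≈ 0.00458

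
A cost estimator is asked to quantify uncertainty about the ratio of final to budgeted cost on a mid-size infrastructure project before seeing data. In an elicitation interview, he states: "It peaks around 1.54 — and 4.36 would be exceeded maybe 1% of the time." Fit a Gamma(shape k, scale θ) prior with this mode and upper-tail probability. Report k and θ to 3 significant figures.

k ≈ 5.21, θ ≈ 0.365

Gamma(k,θ) with k>1 has mode (k−1)θ, so θ = 1.54/(k−1).
Need P(X < 4.36) = 0.99 with θ tied to k this way. Start at k = 2, θ = 1.54: P(X<4.36) ≈ 0.774.
Too low — raise k to concentrate. Iterating converges to k ≈ 5.21.
Then θ = 1.54/(5.21−1) ≈ 0.365.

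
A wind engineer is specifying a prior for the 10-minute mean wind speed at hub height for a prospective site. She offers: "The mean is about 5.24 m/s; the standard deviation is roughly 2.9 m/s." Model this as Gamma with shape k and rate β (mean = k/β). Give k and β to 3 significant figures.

k ≈ 3.26, β ≈ 0.623

For Gamma(k, rate β): mean = k/β, variance = k/β², so CV = 1/√k.
CV = SD/mean = 2.9/5.24 = 0.5534, hence k = 1/CV² = 3.26.
Then β = k/mean = 3.26/5.24 = 0.623.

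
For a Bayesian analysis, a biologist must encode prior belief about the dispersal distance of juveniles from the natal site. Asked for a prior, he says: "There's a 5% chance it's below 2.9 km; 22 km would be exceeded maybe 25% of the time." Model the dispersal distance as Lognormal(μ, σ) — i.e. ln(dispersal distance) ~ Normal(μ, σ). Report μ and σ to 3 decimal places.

If T ~ Lognormal(μ,σ) then ln T ~ Normal(μ,σ), so the p-quantile of ln T is μ + z_p·σ.
ln(2.9) = 1.065 and ln(22) = 3.091; z_{0.05} = -1.645, z_{0.75} = 0.6745.
σ = (3.091 − 1.065)/(0.6745 − (-1.645)) = 0.874.
μ = 1.065 − (-1.645)·0.874 = 2.502.

μ ≈ 2.502, σ ≈ 0.874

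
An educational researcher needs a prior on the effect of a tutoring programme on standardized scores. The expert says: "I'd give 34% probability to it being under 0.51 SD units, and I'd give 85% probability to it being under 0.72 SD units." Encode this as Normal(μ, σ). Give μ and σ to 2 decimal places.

μ = 0.57, σ = 0.14

The p-quantile of Normal(μ,σ) is μ + z_p·σ, with z_{0.34} = -0.4125 and z_{0.85} = 1.036.
Eliminate σ: μ = (z₂·x₁ − z₁·x₂)/(z₂ − z₁) = (1.036·0.51 − (-0.4125)·0.72)/1.449 = 0.57.
Then σ = (x₂ − x₁)/(z₂ − z₁) = (0.72 − 0.51)/1.449 = 0.14.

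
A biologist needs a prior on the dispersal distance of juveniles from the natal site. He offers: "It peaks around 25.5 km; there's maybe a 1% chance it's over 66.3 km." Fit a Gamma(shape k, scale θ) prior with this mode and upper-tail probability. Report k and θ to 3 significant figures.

k ≈ 6.1, θ ≈ 5

Gamma(k,θ) with k>1 has mode (k−1)θ, so θ = 25.5/(k−1).
Need P(X < 66.3) = 0.99 with θ tied to k this way. Start at k = 2, θ = 25.5: P(X<66.3) ≈ 0.733.
Too low — raise k to concentrate. Iterating converges to k ≈ 6.1.
Then θ = 25.5/(6.1−1) ≈ 5.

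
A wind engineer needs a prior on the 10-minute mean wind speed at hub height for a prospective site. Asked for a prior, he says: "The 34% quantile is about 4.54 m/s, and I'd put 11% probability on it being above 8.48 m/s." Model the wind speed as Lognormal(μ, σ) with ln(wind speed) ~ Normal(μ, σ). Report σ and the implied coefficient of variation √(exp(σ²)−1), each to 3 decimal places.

If T ~ Lognormal(μ,σ) then ln T ~ Normal(μ,σ), so the p-quantile of ln T is μ + z_p·σ.
ln(4.54) = 1.513 and ln(8.48) = 2.138; z_{0.34} = -0.4125, z_{0.89} = 1.227.
σ = (2.138 − 1.513)/(1.227 − (-0.4125)) = 0.381.
μ = 1.513 − (-0.4125)·0.381 = 1.670.
CV = √(exp(σ²)−1) = √(exp(0.1453)−1) = 0.395.

σ ≈ 0.381, CV ≈ 0.395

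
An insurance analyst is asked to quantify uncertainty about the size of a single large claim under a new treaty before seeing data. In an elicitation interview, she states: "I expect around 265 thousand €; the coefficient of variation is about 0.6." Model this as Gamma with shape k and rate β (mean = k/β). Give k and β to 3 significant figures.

For Gamma(k, rate β): mean = k/β, variance = k/β², so CV = 1/√k.
CV = 0.6, hence k = 1/CV² = 2.78.
Then β = k/mean = 2.78/265 = 0.0105.

k ≈ 2.78, β ≈ 0.0105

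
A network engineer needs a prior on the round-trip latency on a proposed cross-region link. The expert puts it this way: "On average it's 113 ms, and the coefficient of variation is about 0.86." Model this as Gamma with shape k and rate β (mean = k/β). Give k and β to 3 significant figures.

k ≈ 1.35, β ≈ 0.012

For Gamma(k, rate β): mean = k/β, variance = k/β², so CV = 1/√k.
CV = 0.86, hence k = 1/CV² = 1.35.
Then β = k/mean = 1.35/113 = 0.012.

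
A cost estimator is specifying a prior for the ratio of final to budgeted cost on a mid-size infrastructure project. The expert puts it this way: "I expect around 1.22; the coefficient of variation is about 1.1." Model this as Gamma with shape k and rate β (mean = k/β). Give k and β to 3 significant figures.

For Gamma(k, rate β): mean = k/β, variance = k/β², so CV = 1/√k.
CV = 1.1, hence k = 1/CV² = 0.826.
Then β = k/mean = 0.826/1.22 = 0.677.

k ≈ 0.826, β ≈ 0.677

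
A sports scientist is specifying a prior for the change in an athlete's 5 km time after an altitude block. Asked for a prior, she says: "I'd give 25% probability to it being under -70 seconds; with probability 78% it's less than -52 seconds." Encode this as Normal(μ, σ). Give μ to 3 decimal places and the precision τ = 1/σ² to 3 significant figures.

μ = -61.608, τ = 0.00646

For Normal(μ,σ), the p-quantile is μ + z_p·σ. Here z_{0.25} = -0.6745, z_{0.78} = 0.7722.
So -70 = μ − 0.6745σ and -52 = μ + 0.7722σ.
Subtracting: σ = (-52 − -70)/(0.7722 − (-0.6745)) = 12.442.
Then μ = -70 − (-0.6745)·12.442 = -61.608.
Precision τ = 1/σ² = 1/12.44² = 0.00646.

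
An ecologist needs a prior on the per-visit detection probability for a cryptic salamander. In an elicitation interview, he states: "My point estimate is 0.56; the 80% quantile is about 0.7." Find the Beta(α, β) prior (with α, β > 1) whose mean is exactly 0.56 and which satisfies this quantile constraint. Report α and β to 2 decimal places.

α ≈ 5.12, β ≈ 4.02

With mean 0.56 fixed, write α = 0.56s, β = 0.44s where s = α+β.
Need P(θ < 0.7) = 0.8 under Beta(0.56s, 0.44s). Normal approximation: (q−m)/√(m(1−m)/s) ≈ z_{0.8} = 0.842, so s ≈ 0.56·0.44·(0.842)²/(0.7−0.56)² = 8.9.
At s = 8.9: P(θ<0.7) ≈ 0.797. Adjusting to match 0.8 gives s ≈ 9.14.
So α = 0.56·9.14 ≈ 5.12, β = 0.44·9.14 ≈ 4.02.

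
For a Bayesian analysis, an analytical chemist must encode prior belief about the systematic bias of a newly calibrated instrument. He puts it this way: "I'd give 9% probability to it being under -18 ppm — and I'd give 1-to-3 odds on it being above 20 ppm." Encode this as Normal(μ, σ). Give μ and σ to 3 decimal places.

μ = 7.282, σ = 18.856

For Normal(μ,σ), the p-quantile is μ + z_p·σ. Here z_{0.09} = -1.341, z_{0.75} = 0.6745.
So -18 = μ − 1.341σ and 20 = μ + 0.6745σ.
Subtracting: σ = (20 − -18)/(0.6745 − (-1.341)) = 18.856.
Then μ = -18 − (-1.341)·18.856 = 7.282.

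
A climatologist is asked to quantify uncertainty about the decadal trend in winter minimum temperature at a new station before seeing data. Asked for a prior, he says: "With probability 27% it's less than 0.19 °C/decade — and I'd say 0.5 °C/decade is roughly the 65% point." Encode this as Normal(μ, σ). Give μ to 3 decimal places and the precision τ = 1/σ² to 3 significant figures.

For Normal(μ,σ), the p-quantile is μ + z_p·σ. Here z_{0.27} = -0.6128, z_{0.65} = 0.3853.
So 0.19 = μ − 0.6128σ and 0.5 = μ + 0.3853σ.
Subtracting: σ = (0.5 − 0.19)/(0.3853 − (-0.6128)) = 0.311.
Then μ = 0.19 − (-0.6128)·0.311 = 0.380.
Precision τ = 1/σ² = 1/0.3106² = 10.4.

μ = 0.380, τ = 10.4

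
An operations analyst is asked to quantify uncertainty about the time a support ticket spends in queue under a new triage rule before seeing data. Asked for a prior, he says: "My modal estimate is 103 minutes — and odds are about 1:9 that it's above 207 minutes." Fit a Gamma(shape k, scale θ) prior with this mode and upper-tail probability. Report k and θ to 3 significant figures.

Gamma(k,θ) with k>1 has mode (k−1)θ, so θ = 103/(k−1).
Need P(X < 207) = 0.9 with θ tied to k this way. Start at k = 2, θ = 103: P(X<207) ≈ 0.597.
Too low — raise k to concentrate. Iterating converges to k ≈ 4.94.
Then θ = 103/(4.94−1) ≈ 26.2.

k ≈ 4.94, θ ≈ 26.2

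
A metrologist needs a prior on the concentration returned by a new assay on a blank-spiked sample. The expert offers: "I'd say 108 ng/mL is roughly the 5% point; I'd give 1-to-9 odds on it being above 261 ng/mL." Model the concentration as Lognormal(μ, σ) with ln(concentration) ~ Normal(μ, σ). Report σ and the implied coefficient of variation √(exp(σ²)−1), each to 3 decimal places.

σ ≈ 0.302, CV ≈ 0.309

If T ~ Lognormal(μ,σ) then ln T ~ Normal(μ,σ), so the p-quantile of ln T is μ + z_p·σ.
ln(108) = 4.682 and ln(261) = 5.565; z_{0.05} = -1.645, z_{0.9} = 1.282.
σ = (5.565 − 4.682)/(1.282 − (-1.645)) = 0.302.
μ = 4.682 − (-1.645)·0.302 = 5.178.
CV = √(exp(σ²)−1) = √(exp(0.0909)−1) = 0.309.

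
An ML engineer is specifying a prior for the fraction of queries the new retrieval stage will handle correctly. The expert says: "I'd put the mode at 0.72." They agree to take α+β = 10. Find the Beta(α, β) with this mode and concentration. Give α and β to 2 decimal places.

For α,β > 1 the Beta mode is (α−1)/(α+β−2). With α+β = 10, the mode is (α−1)/8.
Set (α−1)/8 = 0.72 → α = 1 + 0.72·8 = 6.76.
β = 10 − α = 3.24.

α = 6.76, β = 3.24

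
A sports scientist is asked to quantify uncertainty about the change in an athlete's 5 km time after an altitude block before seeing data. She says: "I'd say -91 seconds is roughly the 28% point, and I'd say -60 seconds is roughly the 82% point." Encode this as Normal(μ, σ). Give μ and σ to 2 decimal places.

μ = -78.94, σ = 20.69

The p-quantile of Normal(μ,σ) is μ + z_p·σ, with z_{0.28} = -0.5828 and z_{0.82} = 0.9154.
Eliminate σ: μ = (z₂·x₁ − z₁·x₂)/(z₂ − z₁) = (0.9154·-91 − (-0.5828)·-60)/1.498 = -78.94.
Then σ = (x₂ − x₁)/(z₂ − z₁) = (-60 − -91)/1.498 = 20.69.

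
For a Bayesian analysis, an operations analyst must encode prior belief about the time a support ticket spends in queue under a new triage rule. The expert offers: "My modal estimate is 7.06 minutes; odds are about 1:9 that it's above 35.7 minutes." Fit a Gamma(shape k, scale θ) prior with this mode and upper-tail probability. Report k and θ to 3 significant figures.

Gamma(k,θ) with k>1 has mode (k−1)θ, so θ = 7.06/(k−1).
Need P(X < 35.7) = 0.9 with θ tied to k this way. Start at k = 2, θ = 7.06: P(X<35.7) ≈ 0.961.
Too high — lower k to spread out. Iterating converges to k ≈ 1.67.
Then θ = 7.06/(1.67−1) ≈ 10.5.

k ≈ 1.67, θ ≈ 10.5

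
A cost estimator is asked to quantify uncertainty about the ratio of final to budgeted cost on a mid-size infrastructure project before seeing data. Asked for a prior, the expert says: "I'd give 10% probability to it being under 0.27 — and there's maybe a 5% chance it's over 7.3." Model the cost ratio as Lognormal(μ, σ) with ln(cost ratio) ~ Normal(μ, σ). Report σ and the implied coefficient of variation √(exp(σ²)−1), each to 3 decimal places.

If T ~ Lognormal(μ,σ) then ln T ~ Normal(μ,σ), so the p-quantile of ln T is μ + z_p·σ.
ln(0.27) = -1.309 and ln(7.3) = 1.988; z_{0.1} = -1.282, z_{0.95} = 1.645.
σ = (1.988 − -1.309)/(1.645 − (-1.282)) = 1.127.
μ = -1.309 − (-1.282)·1.127 = 0.135.
CV = √(exp(σ²)−1) = √(exp(1.2695)−1) = 1.600.

σ ≈ 1.127, CV ≈ 1.600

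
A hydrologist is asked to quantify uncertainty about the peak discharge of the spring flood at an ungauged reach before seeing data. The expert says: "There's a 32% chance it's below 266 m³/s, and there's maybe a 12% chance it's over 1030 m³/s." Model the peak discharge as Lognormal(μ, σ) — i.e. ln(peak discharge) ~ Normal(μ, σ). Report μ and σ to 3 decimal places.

μ ≈ 5.969, σ ≈ 0.824

If T ~ Lognormal(μ,σ) then ln T ~ Normal(μ,σ), so the p-quantile of ln T is μ + z_p·σ.
ln(266) = 5.583 and ln(1030) = 6.937; z_{0.32} = -0.4677, z_{0.88} = 1.175.
σ = (6.937 − 5.583)/(1.175 − (-0.4677)) = 0.824.
μ = 5.583 − (-0.4677)·0.824 = 5.969.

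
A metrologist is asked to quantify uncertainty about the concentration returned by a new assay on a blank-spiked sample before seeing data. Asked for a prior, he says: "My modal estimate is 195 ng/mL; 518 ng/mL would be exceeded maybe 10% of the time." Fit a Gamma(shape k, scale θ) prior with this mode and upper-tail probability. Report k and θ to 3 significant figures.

Gamma(k,θ) with k>1 has mode (k−1)θ, so θ = 195/(k−1).
Need P(X < 518) = 0.9 with θ tied to k this way. Start at k = 2, θ = 195: P(X<518) ≈ 0.743.
Too low — raise k to concentrate. Iterating converges to k ≈ 3.01.
Then θ = 195/(3.01−1) ≈ 97.1.

k ≈ 3.01, θ ≈ 97.1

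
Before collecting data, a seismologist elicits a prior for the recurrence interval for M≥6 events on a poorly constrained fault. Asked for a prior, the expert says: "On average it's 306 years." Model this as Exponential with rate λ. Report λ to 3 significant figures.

Exponential mean = 1/λ, so λ = 1/306.0 = 0.00327.

λ ≈ 0.00327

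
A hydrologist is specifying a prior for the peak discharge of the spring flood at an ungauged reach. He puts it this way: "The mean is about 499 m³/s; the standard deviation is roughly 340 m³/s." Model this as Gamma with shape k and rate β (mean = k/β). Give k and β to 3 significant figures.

k ≈ 2.15, β ≈ 0.00432

For Gamma(k, rate β): mean = k/β, variance = k/β², so CV = 1/√k.
CV = SD/mean = 340/499 = 0.6814, hence k = 1/CV² = 2.15.
Then β = k/mean = 2.15/499 = 0.00432.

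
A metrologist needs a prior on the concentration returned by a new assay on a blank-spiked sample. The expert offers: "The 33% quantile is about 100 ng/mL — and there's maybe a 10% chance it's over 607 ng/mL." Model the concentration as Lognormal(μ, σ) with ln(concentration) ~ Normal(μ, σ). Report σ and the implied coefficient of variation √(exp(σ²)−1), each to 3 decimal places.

If T ~ Lognormal(μ,σ) then ln T ~ Normal(μ,σ), so the p-quantile of ln T is μ + z_p·σ.
ln(100) = 4.605 and ln(607) = 6.409; z_{0.33} = -0.4399, z_{0.9} = 1.282.
σ = (6.409 − 4.605)/(1.282 − (-0.4399)) = 1.048.
μ = 4.605 − (-0.4399)·1.048 = 5.066.
CV = √(exp(σ²)−1) = √(exp(1.0974)−1) = 1.413.

σ ≈ 1.048, CV ≈ 1.413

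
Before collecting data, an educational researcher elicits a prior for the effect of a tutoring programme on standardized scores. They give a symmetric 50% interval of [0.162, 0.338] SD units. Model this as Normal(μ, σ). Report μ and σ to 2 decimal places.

μ = 0.25, σ = 0.13

A symmetric 50% interval runs μ ± z·σ with z = 0.6745.
Half-width = 0.088, so σ = 0.088/0.6745 = 0.13.
μ is the interval midpoint, 0.25.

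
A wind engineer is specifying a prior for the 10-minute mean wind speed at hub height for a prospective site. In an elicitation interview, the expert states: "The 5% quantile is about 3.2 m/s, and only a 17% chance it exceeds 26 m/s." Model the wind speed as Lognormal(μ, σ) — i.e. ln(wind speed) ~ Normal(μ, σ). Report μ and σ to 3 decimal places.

If T ~ Lognormal(μ,σ) then ln T ~ Normal(μ,σ), so the p-quantile of ln T is μ + z_p·σ.
ln(3.2) = 1.163 and ln(26) = 3.258; z_{0.05} = -1.645, z_{0.83} = 0.9542.
σ = (3.258 − 1.163)/(0.9542 − (-1.645)) = 0.806.
μ = 1.163 − (-1.645)·0.806 = 2.489.

μ ≈ 2.489, σ ≈ 0.806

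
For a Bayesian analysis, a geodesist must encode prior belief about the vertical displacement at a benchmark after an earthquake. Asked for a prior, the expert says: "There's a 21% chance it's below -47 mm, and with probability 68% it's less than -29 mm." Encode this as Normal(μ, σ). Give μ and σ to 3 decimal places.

μ = -35.607, σ = 14.127

For Normal(μ,σ), the p-quantile is μ + z_p·σ. Here z_{0.21} = -0.8064, z_{0.68} = 0.4677.
So -47 = μ − 0.8064σ and -29 = μ + 0.4677σ.
Subtracting: σ = (-29 − -47)/(0.4677 − (-0.8064)) = 14.127.
Then μ = -47 − (-0.8064)·14.127 = -35.607.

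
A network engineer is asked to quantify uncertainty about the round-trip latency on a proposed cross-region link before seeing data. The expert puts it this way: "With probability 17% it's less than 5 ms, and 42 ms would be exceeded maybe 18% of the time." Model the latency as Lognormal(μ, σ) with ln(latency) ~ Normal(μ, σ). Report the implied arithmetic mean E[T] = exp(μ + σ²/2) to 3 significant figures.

E[T] ≈ 28.3 ms

If T ~ Lognormal(μ,σ) then ln T ~ Normal(μ,σ), so the p-quantile of ln T is μ + z_p·σ.
ln(5) = 1.609 and ln(42) = 3.738; z_{0.17} = -0.9542, z_{0.82} = 0.9154.
σ = (3.738 − 1.609)/(0.9154 − (-0.9542)) = 1.138.
μ = 1.609 − (-0.9542)·1.138 = 2.696.
E[T] = exp(μ + σ²/2) = exp(2.696 + 0.6480) = 28.3 ms.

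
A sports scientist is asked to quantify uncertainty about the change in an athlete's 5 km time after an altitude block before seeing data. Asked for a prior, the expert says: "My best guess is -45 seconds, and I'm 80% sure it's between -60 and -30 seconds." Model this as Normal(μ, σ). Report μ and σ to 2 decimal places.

μ = -45.00, σ = 11.70

A symmetric 80% interval runs μ ± z·σ with z = 1.282.
Half-width = 15, so σ = 15/1.282 = 11.70.
μ is the stated best guess, -45.00.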